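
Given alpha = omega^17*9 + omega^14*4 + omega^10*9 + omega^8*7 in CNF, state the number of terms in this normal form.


CNF: omega^17*9 + omega^14*4 + omega^10*9 + omega^8*7
Count the summands separated by '+':
  term 1: omega^17*9
  term 2: omega^14*4
  term 3: omega^10*9
  term 4: omega^8*7
Total terms = 4

4


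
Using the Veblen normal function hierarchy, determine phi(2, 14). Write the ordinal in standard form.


phi(2, 14):
phi(2, beta) = zeta_beta (the beta-th zeta number, fixed point of epsilon).
phi(2, 14) = zeta_14

zeta_14


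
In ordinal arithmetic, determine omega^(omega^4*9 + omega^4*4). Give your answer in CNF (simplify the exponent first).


omega^(omega^4*9 + omega^4*4):
Both terms of the exponent have the same exponent 4, so they merge: omega^4*9 + omega^4*4 = omega^4*(9+4) = omega^4*13.
omega raised to a CNF ordinal is a single CNF term: Result = omega^(omega^4*13)

omega^(omega^4*13)


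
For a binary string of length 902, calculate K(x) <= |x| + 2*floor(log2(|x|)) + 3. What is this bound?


floor(log2(902)) = 9
2 * 9 = 18
K(x) <= 902 + 18 + 3 = 923

923


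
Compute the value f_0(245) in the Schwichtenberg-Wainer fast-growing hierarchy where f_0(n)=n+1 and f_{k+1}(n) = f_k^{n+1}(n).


f_0(245) = 245 + 1 = 246

246


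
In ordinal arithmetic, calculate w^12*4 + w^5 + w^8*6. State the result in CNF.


Ordinal addition (w^12*4 + w^5) + w^8*6:
alpha's leading term has exponent 12 > beta's exponent 8, so it survives.
alpha's tail term has exponent 5 < beta's exponent 8, so it is absorbed by beta.
In ordinal addition, any term followed by a strictly larger-exponent term is absorbed.
Result = w^12*4 + w^8*6

w^12*4 + w^8*6


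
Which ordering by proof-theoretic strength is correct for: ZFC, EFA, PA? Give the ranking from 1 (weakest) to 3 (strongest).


Ordering by consistency strength:
1. EFA
2. PA
3. ZFC


ZFC=3, EFA=1, PA=2


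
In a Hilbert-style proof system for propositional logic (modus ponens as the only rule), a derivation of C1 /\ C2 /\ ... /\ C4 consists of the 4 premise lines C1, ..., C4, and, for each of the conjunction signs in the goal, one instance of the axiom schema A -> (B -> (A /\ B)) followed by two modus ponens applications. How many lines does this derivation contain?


Conjoining 4 premises:
- 4 premise lines
- the goal has 3 conjunction signs; each costs 1 axiom instance + 2 MP = 3 lines: 3 * 3 = 9
Total = 4 + 9 = 13 lines.

13


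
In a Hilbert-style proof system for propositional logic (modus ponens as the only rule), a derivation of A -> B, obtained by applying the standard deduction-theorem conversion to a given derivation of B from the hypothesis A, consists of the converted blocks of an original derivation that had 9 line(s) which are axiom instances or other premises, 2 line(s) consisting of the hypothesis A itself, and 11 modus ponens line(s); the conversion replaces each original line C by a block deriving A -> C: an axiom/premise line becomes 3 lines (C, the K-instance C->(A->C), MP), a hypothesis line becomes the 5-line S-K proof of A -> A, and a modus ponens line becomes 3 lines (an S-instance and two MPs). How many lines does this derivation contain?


Deduction-theorem conversion, block by block:
- 9 axiom/premise lines -> 3 lines each = 27
- 2 hypothesis lines -> 5 lines each (identity proof A->A) = 10
- 11 MP lines -> 3 lines each (S-instance, MP, MP) = 33
Total = 27 + 10 + 33 = 70 lines.

70


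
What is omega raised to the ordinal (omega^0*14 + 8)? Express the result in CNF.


omega^(omega^0*14 + 8):
omega^0 = 1, so the exponent is 14 + 8 = 22 (finite ordinal addition).
Result = omega^22, already a single CNF term.

omega^22


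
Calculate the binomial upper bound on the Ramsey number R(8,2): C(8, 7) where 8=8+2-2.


R(8,2) <= C(8+2-2, 8-1) = C(8, 7)
C(8, 7) = 8! / (7! * 1!)
= 8

8


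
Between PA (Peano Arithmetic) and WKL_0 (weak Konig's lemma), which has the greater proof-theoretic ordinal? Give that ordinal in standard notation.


Proof-theoretic ordinal of PA (Peano Arithmetic): epsilon_0
Proof-theoretic ordinal of WKL_0 (weak Konig's lemma): omega^omega
Comparing: omega^omega < epsilon_0.
The larger ordinal is epsilon_0 (from PA (Peano Arithmetic)).

epsilon_0


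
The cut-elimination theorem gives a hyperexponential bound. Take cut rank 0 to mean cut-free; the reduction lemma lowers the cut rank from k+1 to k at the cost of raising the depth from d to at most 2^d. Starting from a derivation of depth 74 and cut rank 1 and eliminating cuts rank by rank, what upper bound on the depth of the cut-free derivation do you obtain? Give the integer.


Each rank reduction sends depth d to at most 2^d; cut rank r needs r reductions.
2_0(74) = 74
2_1(74) = 2^74 = 18889465931478580854784
Cut-free depth bound = 18889465931478580854784

18889465931478580854784


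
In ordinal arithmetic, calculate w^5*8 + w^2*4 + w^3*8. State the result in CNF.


Ordinal addition (w^5*8 + w^2*4) + w^3*8:
alpha's leading term has exponent 5 > beta's exponent 3, so it survives.
alpha's tail term has exponent 2 < beta's exponent 3, so it is absorbed by beta.
In ordinal addition, any term followed by a strictly larger-exponent term is absorbed.
Result = w^5*8 + w^3*8

w^5*8 + w^3*8


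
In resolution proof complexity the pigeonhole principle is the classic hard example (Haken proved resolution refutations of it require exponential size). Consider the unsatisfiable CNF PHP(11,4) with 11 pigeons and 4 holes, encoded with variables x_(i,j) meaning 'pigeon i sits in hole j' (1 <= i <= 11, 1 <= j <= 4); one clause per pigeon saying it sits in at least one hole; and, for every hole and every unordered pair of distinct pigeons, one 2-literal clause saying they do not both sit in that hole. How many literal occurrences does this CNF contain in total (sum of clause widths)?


PHP(11,4): 11 pigeons, 4 holes, 11*4 = 44 variables.
- pigeon clauses: one per pigeon -> 11 clauses of width 4 -> 44 literals
- hole clauses: 4 holes * C(11,2) = 4 * 55 -> 220 clauses of width 2 -> 440 literals
Total literal occurrences = 44 + 440 = 484

484


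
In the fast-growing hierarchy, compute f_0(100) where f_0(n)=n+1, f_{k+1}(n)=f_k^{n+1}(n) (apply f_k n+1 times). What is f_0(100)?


f_0(100) = 100 + 1 = 101

101


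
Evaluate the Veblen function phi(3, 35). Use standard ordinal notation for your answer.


phi(3, 35):
phi(3, beta) = eta_beta (the beta-th eta number, fixed point of zeta).
phi(3, 35) = eta_35

eta_35


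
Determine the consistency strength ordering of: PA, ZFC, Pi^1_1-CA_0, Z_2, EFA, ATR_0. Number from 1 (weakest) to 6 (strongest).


Ordering by consistency strength:
1. EFA
2. PA
3. ATR_0
4. Pi^1_1-CA_0
5. Z_2
6. ZFC


PA=2, ZFC=6, Pi^1_1-CA_0=4, Z_2=5, EFA=1, ATR_0=3


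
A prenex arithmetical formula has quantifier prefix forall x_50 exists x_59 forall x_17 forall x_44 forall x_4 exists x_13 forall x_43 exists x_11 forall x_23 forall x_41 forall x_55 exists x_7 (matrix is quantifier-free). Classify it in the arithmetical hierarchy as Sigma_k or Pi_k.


Leading quantifier is forall, so the class is Pi.
Number of quantifier blocks = alternations + 1 = 7 + 1 = 8.
Classification: Pi_8

Pi_8


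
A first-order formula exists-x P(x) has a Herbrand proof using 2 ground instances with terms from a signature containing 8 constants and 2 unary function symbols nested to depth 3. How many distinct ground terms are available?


Herbrand terms by depth:
Depth 0: 8 constants
Depth 1: 16 new terms (running total: 24)
Depth 2: 32 new terms (running total: 56)
Depth 3: 64 new terms (running total: 120)
Total distinct ground terms = 120

120


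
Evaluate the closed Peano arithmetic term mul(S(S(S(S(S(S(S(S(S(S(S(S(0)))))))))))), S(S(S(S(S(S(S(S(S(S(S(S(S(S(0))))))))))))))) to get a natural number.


mul(S^12(0), S^14(0)):
S^12(0) = 12
S^14(0) = 14
12 * 14 = 168

168


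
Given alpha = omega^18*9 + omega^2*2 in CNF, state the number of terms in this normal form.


CNF: omega^18*9 + omega^2*2
Count the summands separated by '+':
  term 1: omega^18*9
  term 2: omega^2*2
Total terms = 2

2


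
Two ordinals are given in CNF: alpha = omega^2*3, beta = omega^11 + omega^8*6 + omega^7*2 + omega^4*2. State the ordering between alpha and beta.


Compare term by term from highest exponent:
alpha = omega^2*3
beta = omega^11 + omega^8*6 + omega^7*2 + omega^4*2
Term 1: alpha has omega^2*3, beta has omega^11*1
Term 2: alpha has omega^0*0, beta has omega^8*6
Term 3: alpha has omega^0*0, beta has omega^7*2
Term 4: alpha has omega^0*0, beta has omega^4*2
Result: alpha < beta

alpha < beta


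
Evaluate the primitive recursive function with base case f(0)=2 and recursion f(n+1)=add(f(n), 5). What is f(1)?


f(0) = 2
f(1) = add(f(0), 5) = add(2, 5) = 7


7


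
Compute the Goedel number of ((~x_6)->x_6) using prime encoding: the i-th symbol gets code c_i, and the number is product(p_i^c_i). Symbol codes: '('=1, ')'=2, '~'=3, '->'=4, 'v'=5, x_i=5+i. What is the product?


Formula: ((~x_6)->x_6)
Symbol codes: [1, 1, 3, 11, 2, 4, 11, 2]
Primes: [2, 3, 5, 7, 11, 13, 17, 19]
p_1^1 = 2^1 = 2
p_2^1 = 3^1 = 3
p_3^3 = 5^3 = 125
p_4^11 = 7^11 = 1977326743
p_5^2 = 11^2 = 121
p_6^4 = 13^4 = 28561
p_7^11 = 17^11 = 34271896307633
p_8^2 = 19^2 = 361
Product = 63407965714121842507898561916809250

63407965714121842507898561916809250


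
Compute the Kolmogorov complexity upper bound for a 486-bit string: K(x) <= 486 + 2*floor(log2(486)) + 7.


floor(log2(486)) = 8
2 * 8 = 16
K(x) <= 486 + 16 + 7 = 509

509


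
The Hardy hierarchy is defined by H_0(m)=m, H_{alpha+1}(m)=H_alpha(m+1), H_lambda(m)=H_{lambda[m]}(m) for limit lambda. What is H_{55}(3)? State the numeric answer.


H_55(3):
For finite ordinals k, H_k(n) = n + k (each successor step adds 1).
H_55(3) = 3 + 55 = 58

58


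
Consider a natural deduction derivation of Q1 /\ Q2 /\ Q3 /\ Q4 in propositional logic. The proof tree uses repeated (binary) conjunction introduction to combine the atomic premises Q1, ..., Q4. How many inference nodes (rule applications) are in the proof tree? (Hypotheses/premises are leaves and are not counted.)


The target conjunction has 4 conjuncts, i.e. 3 binary /\ connectives.
Each conjunction-intro joins two pieces, so 4 atoms require 4-1 = 3 applications.
Total inference nodes = 3

3


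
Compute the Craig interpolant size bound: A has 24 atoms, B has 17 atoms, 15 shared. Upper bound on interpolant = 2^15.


Shared atoms = 15
Craig interpolant size bound = 2^15
= 32768

32768


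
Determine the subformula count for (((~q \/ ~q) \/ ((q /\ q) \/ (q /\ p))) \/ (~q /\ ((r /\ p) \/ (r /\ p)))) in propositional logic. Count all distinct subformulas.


Formula: (((~q \/ ~q) \/ ((q /\ q) \/ (q /\ p))) \/ (~q /\ ((r /\ p) \/ (r /\ p))))
Subformulas found:
  1. q
  2. r
  3. p
  4. ~q
  5. (q /\ p)
  6. (r /\ p)
  7. (q /\ q)
  8. (~q \/ ~q)
  9. ((r /\ p) \/ (r /\ p))
  10. ((q /\ q) \/ (q /\ p))
  11. (~q /\ ((r /\ p) \/ (r /\ p)))
  12. ((~q \/ ~q) \/ ((q /\ q) \/ (q /\ p)))
  13. (((~q \/ ~q) \/ ((q /\ q) \/ (q /\ p))) \/ (~q /\ ((r /\ p) \/ (r /\ p))))
Total distinct subformulas = 13

13


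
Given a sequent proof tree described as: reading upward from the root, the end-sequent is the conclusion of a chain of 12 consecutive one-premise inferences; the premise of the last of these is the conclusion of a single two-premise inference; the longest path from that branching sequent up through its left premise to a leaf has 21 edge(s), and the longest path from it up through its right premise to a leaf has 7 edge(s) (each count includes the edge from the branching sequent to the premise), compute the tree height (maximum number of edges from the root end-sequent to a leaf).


Longest path through the left premise: 21 edges (measured from the branching sequent)
Longest path through the right premise: 7 edges
Height of the subtree rooted at the branching sequent: max(21, 7) = 21
The branching sequent sits 12 edges above the root (the chain of one-premise inferences), so height = 21 + 12 = 33

33


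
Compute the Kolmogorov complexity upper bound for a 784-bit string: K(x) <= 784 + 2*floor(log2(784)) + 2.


floor(log2(784)) = 9
2 * 9 = 18
K(x) <= 784 + 18 + 2 = 804

804


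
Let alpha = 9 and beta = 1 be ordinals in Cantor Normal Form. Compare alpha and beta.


Compare term by term from highest exponent:
alpha = 9
beta = 1
Term 1: alpha has omega^0*9, beta has omega^0*1
Result: alpha > beta

alpha > beta


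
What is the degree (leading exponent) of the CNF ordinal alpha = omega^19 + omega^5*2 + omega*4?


CNF: omega^19 + omega^5*2 + omega*4
The leading term is omega^19, which has exponent 19.

19


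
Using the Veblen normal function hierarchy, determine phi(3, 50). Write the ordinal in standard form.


phi(3, 50):
phi(3, beta) = eta_beta (the beta-th eta number, fixed point of zeta).
phi(3, 50) = eta_50

eta_50


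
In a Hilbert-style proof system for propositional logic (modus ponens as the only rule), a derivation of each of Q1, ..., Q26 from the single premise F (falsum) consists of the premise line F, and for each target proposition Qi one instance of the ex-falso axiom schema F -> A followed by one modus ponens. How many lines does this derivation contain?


Ex falso, line by line:
- 1 premise line (F)
- 26 targets, each needing 1 axiom instance (F -> Qi) + 1 MP = 2 lines: 2 * 26 = 52
Total = 1 + 52 = 53 lines.

53


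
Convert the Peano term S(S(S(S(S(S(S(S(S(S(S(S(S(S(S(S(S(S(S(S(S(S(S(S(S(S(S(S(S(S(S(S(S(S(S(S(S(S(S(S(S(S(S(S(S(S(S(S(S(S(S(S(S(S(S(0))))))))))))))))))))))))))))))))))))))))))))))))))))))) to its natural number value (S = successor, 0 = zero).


Counting successors applied to 0:
55 applications of S to 0 = 55

55


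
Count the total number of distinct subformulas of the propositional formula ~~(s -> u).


Formula: ~~(s -> u)
Subformulas found:
  1. u
  2. s
  3. (s -> u)
  4. ~(s -> u)
  5. ~~(s -> u)
Total distinct subformulas = 5

5


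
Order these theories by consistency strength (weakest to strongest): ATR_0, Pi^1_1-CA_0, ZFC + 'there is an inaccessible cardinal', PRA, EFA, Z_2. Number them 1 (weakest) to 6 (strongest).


Ordering by consistency strength:
1. EFA
2. PRA
3. ATR_0
4. Pi^1_1-CA_0
5. Z_2
6. ZFC + 'there is an inaccessible cardinal'


ATR_0=3, Pi^1_1-CA_0=4, ZFC + 'there is an inaccessible cardinal'=6, PRA=2, EFA=1, Z_2=5


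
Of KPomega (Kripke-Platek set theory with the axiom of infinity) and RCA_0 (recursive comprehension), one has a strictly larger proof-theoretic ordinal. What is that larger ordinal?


Proof-theoretic ordinal of KPomega (Kripke-Platek set theory with the axiom of infinity): psi_0(epsilon_{Omega+1})
Proof-theoretic ordinal of RCA_0 (recursive comprehension): omega^omega
Comparing: omega^omega < psi_0(epsilon_{Omega+1}).
The larger ordinal is psi_0(epsilon_{Omega+1}) (from KPomega (Kripke-Platek set theory with the axiom of infinity)).

psi_0(epsilon_{Omega+1})


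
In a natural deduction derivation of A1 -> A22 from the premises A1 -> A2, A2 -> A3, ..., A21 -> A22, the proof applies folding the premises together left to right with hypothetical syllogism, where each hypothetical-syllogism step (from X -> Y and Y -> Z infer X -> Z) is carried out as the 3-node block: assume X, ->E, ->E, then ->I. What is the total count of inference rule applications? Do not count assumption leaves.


There are 21 premises in the chain. The first HS step combines premises 1 and 2; each further premise needs one more HS step.
So 21 premises require 21 - 1 = 20 hypothetical-syllogism steps.
Each HS step uses 3 inference nodes (->E, ->E, ->I).
20 * 3 = 60 total inference nodes.

60


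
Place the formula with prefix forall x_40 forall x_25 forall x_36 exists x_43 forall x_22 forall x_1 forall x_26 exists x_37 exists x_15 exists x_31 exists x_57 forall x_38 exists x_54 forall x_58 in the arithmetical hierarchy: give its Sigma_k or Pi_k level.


Leading quantifier is forall, so the class is Pi.
Number of quantifier blocks = alternations + 1 = 6 + 1 = 7.
Classification: Pi_7

Pi_7


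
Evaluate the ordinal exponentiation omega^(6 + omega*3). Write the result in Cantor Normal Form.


omega^(6 + omega*3):
In ordinal addition a term is absorbed by a following term of strictly larger exponent: 0 < 1, so 6 + omega*3 = omega*3.
omega raised to a CNF ordinal is a single CNF term: Result = omega^(omega*3)

omega^(omega*3)


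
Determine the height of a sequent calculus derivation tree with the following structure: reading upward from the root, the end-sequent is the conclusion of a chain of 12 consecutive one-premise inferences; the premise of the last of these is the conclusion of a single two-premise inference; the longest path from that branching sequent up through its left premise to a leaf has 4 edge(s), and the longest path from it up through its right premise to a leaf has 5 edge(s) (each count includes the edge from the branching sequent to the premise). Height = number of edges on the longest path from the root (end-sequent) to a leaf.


Longest path through the left premise: 4 edges (measured from the branching sequent)
Longest path through the right premise: 5 edges
Height of the subtree rooted at the branching sequent: max(4, 5) = 5
The branching sequent sits 12 edges above the root (the chain of one-premise inferences), so height = 5 + 12 = 17

17


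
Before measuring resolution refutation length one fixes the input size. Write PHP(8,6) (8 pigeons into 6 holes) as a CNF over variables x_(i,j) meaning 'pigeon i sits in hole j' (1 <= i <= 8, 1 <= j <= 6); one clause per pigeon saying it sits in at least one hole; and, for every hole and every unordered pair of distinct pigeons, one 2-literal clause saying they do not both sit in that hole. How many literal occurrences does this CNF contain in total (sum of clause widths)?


PHP(8,6): 8 pigeons, 6 holes, 8*6 = 48 variables.
- pigeon clauses: one per pigeon -> 8 clauses of width 6 -> 48 literals
- hole clauses: 6 holes * C(8,2) = 6 * 28 -> 168 clauses of width 2 -> 336 literals
Total literal occurrences = 48 + 336 = 384

384


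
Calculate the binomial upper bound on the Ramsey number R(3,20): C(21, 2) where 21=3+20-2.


R(3,20) <= C(3+20-2, 3-1) = C(21, 2)
C(21, 2) = 21! / (2! * 19!)
= 210

210


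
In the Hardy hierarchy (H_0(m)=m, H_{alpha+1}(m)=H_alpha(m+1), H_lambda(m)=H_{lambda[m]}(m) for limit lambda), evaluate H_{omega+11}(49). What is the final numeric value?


H_{omega+11}(49):
Unwind the 11 successor steps: H_{omega+11}(49) = H_omega(49+11) = H_omega(60).
H_omega(m) = H_m(m) = m + m = 2m.
Result = 2 * 60 = 120

120


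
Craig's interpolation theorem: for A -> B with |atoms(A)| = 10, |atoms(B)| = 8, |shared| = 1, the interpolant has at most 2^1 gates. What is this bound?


Shared atoms = 1
Craig interpolant size bound = 2^1
= 2

2


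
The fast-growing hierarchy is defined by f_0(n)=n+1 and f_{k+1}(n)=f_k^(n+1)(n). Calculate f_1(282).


f_1(282) = f_0^283(282)
f_0 adds 1 each time, applied 283 times.
f_1(282) = 282 + 283 = 565

565


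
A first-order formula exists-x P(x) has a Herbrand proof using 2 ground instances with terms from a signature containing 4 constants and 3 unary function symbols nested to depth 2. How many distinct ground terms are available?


Herbrand terms by depth:
Depth 0: 4 constants
Depth 1: 12 new terms (running total: 16)
Depth 2: 36 new terms (running total: 52)
Total distinct ground terms = 52

52


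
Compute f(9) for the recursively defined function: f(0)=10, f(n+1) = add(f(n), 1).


f(0) = 10
f(1) = add(f(0), 1) = add(10, 1) = 11
f(2) = add(f(1), 1) = add(11, 1) = 12
f(3) = add(f(2), 1) = add(12, 1) = 13
f(4) = add(f(3), 1) = add(13, 1) = 14
f(5) = add(f(4), 1) = add(14, 1) = 15
f(6) = add(f(5), 1) = add(15, 1) = 16
f(7) = add(f(6), 1) = add(16, 1) = 17
f(8) = add(f(7), 1) = add(17, 1) = 18
f(9) = add(f(8), 1) = add(18, 1) = 19


19


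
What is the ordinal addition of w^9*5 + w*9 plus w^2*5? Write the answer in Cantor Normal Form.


Ordinal addition (w^9*5 + w*9) + w^2*5:
alpha's leading term has exponent 9 > beta's exponent 2, so it survives.
alpha's tail term has exponent 1 < beta's exponent 2, so it is absorbed by beta.
In ordinal addition, any term followed by a strictly larger-exponent term is absorbed.
Result = w^9*5 + w^2*5

w^9*5 + w^2*5


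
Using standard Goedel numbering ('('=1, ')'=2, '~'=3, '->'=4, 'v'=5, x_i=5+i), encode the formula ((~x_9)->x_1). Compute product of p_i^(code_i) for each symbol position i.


Formula: ((~x_9)->x_1)
Symbol codes: [1, 1, 3, 14, 2, 4, 6, 2]
Primes: [2, 3, 5, 7, 11, 13, 17, 19]
p_1^1 = 2^1 = 2
p_2^1 = 3^1 = 3
p_3^3 = 5^3 = 125
p_4^14 = 7^14 = 678223072849
p_5^2 = 11^2 = 121
p_6^4 = 13^4 = 28561
p_7^6 = 17^6 = 24137569
p_8^2 = 19^2 = 361
Product = 15317692021058312196375555240750

15317692021058312196375555240750


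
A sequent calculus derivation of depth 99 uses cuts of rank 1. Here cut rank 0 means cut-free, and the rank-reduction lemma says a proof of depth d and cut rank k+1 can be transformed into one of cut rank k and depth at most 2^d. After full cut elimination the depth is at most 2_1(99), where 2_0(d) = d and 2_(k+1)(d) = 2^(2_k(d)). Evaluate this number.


Each rank reduction sends depth d to at most 2^d; cut rank r needs r reductions.
2_0(99) = 99
2_1(99) = 2^99 = 633825300114114700748351602688
Cut-free depth bound = 633825300114114700748351602688

633825300114114700748351602688


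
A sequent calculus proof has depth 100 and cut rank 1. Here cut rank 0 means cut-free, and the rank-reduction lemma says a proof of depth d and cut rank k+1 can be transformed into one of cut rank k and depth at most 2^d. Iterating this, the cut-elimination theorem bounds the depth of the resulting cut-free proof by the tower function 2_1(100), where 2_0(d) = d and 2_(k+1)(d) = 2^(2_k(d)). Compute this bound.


Each rank reduction sends depth d to at most 2^d; cut rank r needs r reductions.
2_0(100) = 100
2_1(100) = 2^100 = 1267650600228229401496703205376
Cut-free depth bound = 1267650600228229401496703205376

1267650600228229401496703205376


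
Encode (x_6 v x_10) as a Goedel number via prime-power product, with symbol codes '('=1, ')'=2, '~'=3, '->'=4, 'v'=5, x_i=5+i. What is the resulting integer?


Formula: (x_6 v x_10)
Symbol codes: [1, 11, 5, 15, 2]
Primes: [2, 3, 5, 7, 11]
p_1^1 = 2^1 = 2
p_2^11 = 3^11 = 177147
p_3^5 = 5^5 = 3125
p_4^15 = 7^15 = 4747561509943
p_5^2 = 11^2 = 121
Product = 636018560843916169631250

636018560843916169631250


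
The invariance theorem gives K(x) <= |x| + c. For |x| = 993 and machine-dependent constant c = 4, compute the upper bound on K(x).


K(x) <= |x| + c = 993 + 4 = 997

997


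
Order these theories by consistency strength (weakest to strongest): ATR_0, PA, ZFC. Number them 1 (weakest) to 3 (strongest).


Ordering by consistency strength:
1. PA
2. ATR_0
3. ZFC


ATR_0=2, PA=1, ZFC=3


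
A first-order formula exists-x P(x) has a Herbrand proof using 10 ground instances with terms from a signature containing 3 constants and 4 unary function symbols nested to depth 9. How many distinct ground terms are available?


Herbrand terms by depth:
Depth 0: 3 constants
Depth 1: 12 new terms (running total: 15)
Depth 2: 48 new terms (running total: 63)
Depth 3: 192 new terms (running total: 255)
Depth 4: 768 new terms (running total: 1023)
Depth 5: 3072 new terms (running total: 4095)
Depth 6: 12288 new terms (running total: 16383)
Depth 7: 49152 new terms (running total: 65535)
Depth 8: 196608 new terms (running total: 262143)
Depth 9: 786432 new terms (running total: 1048575)
Total distinct ground terms = 1048575

1048575


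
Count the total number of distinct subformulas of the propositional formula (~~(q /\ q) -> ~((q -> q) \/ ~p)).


Formula: (~~(q /\ q) -> ~((q -> q) \/ ~p))
Subformulas found:
  1. q
  2. p
  3. ~p
  4. (q -> q)
  5. (q /\ q)
  6. ~(q /\ q)
  7. ~~(q /\ q)
  8. ((q -> q) \/ ~p)
  9. ~((q -> q) \/ ~p)
  10. (~~(q /\ q) -> ~((q -> q) \/ ~p))
Total distinct subformulas = 10

10


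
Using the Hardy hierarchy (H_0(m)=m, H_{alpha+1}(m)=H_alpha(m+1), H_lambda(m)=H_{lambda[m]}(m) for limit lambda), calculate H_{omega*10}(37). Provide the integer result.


H_{omega*10}(37):
For the Hardy hierarchy, H_{omega*k}(n) = 2^k * n.
2^10 = 1024.
1024 * 37 = 37888

37888


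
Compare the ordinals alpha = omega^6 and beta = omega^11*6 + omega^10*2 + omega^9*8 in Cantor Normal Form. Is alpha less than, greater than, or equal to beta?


Compare term by term from highest exponent:
alpha = omega^6
beta = omega^11*6 + omega^10*2 + omega^9*8
Term 1: alpha has omega^6*1, beta has omega^11*6
Term 2: alpha has omega^0*0, beta has omega^10*2
Term 3: alpha has omega^0*0, beta has omega^9*8
Result: alpha < beta

alpha < beta


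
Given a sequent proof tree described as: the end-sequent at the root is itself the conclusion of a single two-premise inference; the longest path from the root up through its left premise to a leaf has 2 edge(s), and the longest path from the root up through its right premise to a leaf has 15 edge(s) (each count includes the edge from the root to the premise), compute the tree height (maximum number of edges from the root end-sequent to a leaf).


Longest path through the left premise: 2 edges (measured from the branching sequent)
Longest path through the right premise: 15 edges
Height of the subtree rooted at the branching sequent: max(2, 15) = 15
The branching sequent is the root itself.
Total height = 15

15


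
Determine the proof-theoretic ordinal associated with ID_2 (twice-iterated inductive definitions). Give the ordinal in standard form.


The proof-theoretic ordinal of ID_2 (twice-iterated inductive definitions) is a standard result in ordinal analysis.
This ordinal is the supremum of order types of primitive recursive well-orderings
that the theory can prove to be well-ordered.
For ID_2 (twice-iterated inductive definitions), the proof-theoretic ordinal is psi_0(epsilon_{Omega_2+1}).

psi_0(epsilon_{Omega_2+1})


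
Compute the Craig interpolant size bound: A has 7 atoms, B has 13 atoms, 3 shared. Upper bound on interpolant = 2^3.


Shared atoms = 3
Craig interpolant size bound = 2^3
= 8

8


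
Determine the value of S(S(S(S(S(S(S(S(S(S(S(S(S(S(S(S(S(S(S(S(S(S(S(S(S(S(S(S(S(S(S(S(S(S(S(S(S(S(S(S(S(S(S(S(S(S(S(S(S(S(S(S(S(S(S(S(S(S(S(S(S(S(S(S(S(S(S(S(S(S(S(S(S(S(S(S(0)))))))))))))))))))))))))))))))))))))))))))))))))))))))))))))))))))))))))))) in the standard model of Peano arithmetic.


Counting successors applied to 0:
76 applications of S to 0 = 76

76


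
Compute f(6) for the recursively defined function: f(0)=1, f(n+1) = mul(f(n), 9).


f(0) = 1
f(1) = mul(f(0), 9) = mul(1, 9) = 9
f(2) = mul(f(1), 9) = mul(9, 9) = 81
f(3) = mul(f(2), 9) = mul(81, 9) = 729
f(4) = mul(f(3), 9) = mul(729, 9) = 6561
f(5) = mul(f(4), 9) = mul(6561, 9) = 59049
f(6) = mul(f(5), 9) = mul(59049, 9) = 531441


531441


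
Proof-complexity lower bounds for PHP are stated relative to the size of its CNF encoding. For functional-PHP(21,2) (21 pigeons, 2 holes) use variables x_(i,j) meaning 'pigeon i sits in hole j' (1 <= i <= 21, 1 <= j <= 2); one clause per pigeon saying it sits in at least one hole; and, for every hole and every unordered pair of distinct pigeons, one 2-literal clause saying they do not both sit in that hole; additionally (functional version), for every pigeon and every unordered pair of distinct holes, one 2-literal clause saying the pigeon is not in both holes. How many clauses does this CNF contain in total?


functional-PHP(21,2): 21 pigeons, 2 holes, 21*2 = 42 variables.
- pigeon clauses: one per pigeon -> 21 clauses
- hole clauses: 2 holes * C(21,2) = 2 * 210 -> 420 clauses
- functional clauses: 21 pigeons * C(2,2) = 21 * 1 -> 21 clauses
Total clauses = 21 + 420 + 21 = 462

462


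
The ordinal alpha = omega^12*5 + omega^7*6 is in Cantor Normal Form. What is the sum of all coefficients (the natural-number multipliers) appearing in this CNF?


CNF: omega^12*5 + omega^7*6
Coefficients: 5 + 6 = 11

11


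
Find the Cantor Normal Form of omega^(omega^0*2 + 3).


omega^(omega^0*2 + 3):
omega^0 = 1, so the exponent is 2 + 3 = 5 (finite ordinal addition).
Result = omega^5, already a single CNF term.

omega^5


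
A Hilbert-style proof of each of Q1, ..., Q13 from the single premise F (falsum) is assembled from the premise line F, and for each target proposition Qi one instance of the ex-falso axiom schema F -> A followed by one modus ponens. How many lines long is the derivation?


Ex falso, line by line:
- 1 premise line (F)
- 13 targets, each needing 1 axiom instance (F -> Qi) + 1 MP = 2 lines: 2 * 13 = 26
Total = 1 + 26 = 27 lines.

27


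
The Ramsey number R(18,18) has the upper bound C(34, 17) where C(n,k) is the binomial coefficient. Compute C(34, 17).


R(18,18) <= C(18+18-2, 18-1) = C(34, 17)
C(34, 17) = 34! / (17! * 17!)
= 2333606220

2333606220


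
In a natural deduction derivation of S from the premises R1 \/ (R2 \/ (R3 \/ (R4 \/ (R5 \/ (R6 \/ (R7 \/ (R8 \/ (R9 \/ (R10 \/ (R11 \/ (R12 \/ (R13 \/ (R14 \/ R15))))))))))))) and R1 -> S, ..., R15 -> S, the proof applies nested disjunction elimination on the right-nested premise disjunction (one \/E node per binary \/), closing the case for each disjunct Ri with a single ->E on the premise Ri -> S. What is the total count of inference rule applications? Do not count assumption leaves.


The premise R1 \/ (R2 \/ (R3 \/ (R4 \/ (R5 \/ (R6 \/ (R7 \/ (R8 \/ (R9 \/ (R10 \/ (R11 \/ (R12 \/ (R13 \/ (R14 \/ R15))))))))))))) contains 15 disjuncts, hence 14 binary \/ connectives.
- Each binary \/ is eliminated once: 14 \/E nodes.
- Each of the 15 cases Ri derives S by one ->E with Ri -> S: 15 ->E nodes.
Total = 14 + 15 = 29

29


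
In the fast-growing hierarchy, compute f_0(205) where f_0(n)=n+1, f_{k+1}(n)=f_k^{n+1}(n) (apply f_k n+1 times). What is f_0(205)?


f_0(205) = 205 + 1 = 206

206


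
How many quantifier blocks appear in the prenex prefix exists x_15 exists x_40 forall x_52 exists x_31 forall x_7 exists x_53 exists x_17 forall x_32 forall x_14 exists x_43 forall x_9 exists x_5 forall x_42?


Alternations = 9.
Blocks = alternations + 1 = 10

10


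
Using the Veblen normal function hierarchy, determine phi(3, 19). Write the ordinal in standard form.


phi(3, 19):
phi(3, beta) = eta_beta (the beta-th eta number, fixed point of zeta).
phi(3, 19) = eta_19

eta_19


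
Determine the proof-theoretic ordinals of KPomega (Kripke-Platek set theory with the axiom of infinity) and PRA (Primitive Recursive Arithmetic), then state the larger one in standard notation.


Proof-theoretic ordinal of KPomega (Kripke-Platek set theory with the axiom of infinity): psi_0(epsilon_{Omega+1})
Proof-theoretic ordinal of PRA (Primitive Recursive Arithmetic): omega^omega
Comparing: omega^omega < psi_0(epsilon_{Omega+1}).
The larger ordinal is psi_0(epsilon_{Omega+1}) (from KPomega (Kripke-Platek set theory with the axiom of infinity)).

psi_0(epsilon_{Omega+1})


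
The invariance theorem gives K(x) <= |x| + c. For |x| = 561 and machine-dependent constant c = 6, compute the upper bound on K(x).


K(x) <= |x| + c = 561 + 6 = 567

567


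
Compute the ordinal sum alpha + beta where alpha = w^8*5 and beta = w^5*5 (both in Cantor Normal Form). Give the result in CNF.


Ordinal addition w^8*5 + w^5*5:
Leading exponent of alpha (8) > leading exponent of beta (5).
Since alpha's term has higher exponent than beta's leading term,
the sum is simply alpha followed by beta.
Result = w^8*5 + w^5*5

w^8*5 + w^5*5


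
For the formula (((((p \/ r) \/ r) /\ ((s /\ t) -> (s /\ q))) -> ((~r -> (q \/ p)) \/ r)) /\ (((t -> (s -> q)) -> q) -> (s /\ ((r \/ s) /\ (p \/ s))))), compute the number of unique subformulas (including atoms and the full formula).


Formula: (((((p \/ r) \/ r) /\ ((s /\ t) -> (s /\ q))) -> ((~r -> (q \/ p)) \/ r)) /\ (((t -> (s -> q)) -> q) -> (s /\ ((r \/ s) /\ (p \/ s)))))
Subformulas found:
  1. r
  2. q
  3. s
  4. t
  5. p
  6. ~r
  7. (q \/ p)
  8. (r \/ s)
  9. (s /\ q)
  10. (s /\ t)
  11. (p \/ s)
  12. (s -> q)
  13. (p \/ r)
  14. (t -> (s -> q))
  15. ((p \/ r) \/ r)
  16. (~r -> (q \/ p))
  17. ((r \/ s) /\ (p \/ s))
  18. ((s /\ t) -> (s /\ q))
  19. ((t -> (s -> q)) -> q)
  20. ((~r -> (q \/ p)) \/ r)
  21. (s /\ ((r \/ s) /\ (p \/ s)))
  22. (((p \/ r) \/ r) /\ ((s /\ t) -> (s /\ q)))
  23. (((t -> (s -> q)) -> q) -> (s /\ ((r \/ s) /\ (p \/ s))))
  24. ((((p \/ r) \/ r) /\ ((s /\ t) -> (s /\ q))) -> ((~r -> (q \/ p)) \/ r))
  25. (((((p \/ r) \/ r) /\ ((s /\ t) -> (s /\ q))) -> ((~r -> (q \/ p)) \/ r)) /\ (((t -> (s -> q)) -> q) -> (s /\ ((r \/ s) /\ (p \/ s)))))
Total distinct subformulas = 25

25


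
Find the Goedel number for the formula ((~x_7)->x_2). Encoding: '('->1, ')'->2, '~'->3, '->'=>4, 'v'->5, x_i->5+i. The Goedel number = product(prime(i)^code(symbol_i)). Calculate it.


Formula: ((~x_7)->x_2)
Symbol codes: [1, 1, 3, 12, 2, 4, 7, 2]
Primes: [2, 3, 5, 7, 11, 13, 17, 19]
p_1^1 = 2^1 = 2
p_2^1 = 3^1 = 3
p_3^3 = 5^3 = 125
p_4^12 = 7^12 = 13841287201
p_5^2 = 11^2 = 121
p_6^4 = 13^4 = 28561
p_7^7 = 17^7 = 410338673
p_8^2 = 19^2 = 361
Product = 5314301313428394027313968144750

5314301313428394027313968144750


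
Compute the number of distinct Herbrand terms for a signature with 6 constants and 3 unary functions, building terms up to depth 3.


Herbrand terms by depth:
Depth 0: 6 constants
Depth 1: 18 new terms (running total: 24)
Depth 2: 54 new terms (running total: 78)
Depth 3: 162 new terms (running total: 240)
Total distinct ground terms = 240

240


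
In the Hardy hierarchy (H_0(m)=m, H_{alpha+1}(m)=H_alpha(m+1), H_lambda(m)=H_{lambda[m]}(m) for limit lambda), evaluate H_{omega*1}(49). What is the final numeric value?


H_{omega*1}(49):
For the Hardy hierarchy, H_{omega*k}(n) = 2^k * n.
2^1 = 2.
2 * 49 = 98

98


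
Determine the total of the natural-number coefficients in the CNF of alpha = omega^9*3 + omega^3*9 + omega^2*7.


CNF: omega^9*3 + omega^3*9 + omega^2*7
Coefficients: 3 + 9 + 7 = 19

19


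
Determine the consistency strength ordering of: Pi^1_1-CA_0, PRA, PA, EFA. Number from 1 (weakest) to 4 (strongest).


Ordering by consistency strength:
1. EFA
2. PRA
3. PA
4. Pi^1_1-CA_0


Pi^1_1-CA_0=4, PRA=2, PA=3, EFA=1


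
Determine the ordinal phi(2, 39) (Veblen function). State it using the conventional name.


phi(2, 39):
phi(2, beta) = zeta_beta (the beta-th zeta number, fixed point of epsilon).
phi(2, 39) = zeta_39

zeta_39


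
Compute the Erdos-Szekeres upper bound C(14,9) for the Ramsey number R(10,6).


R(10,6) <= C(10+6-2, 10-1) = C(14, 9)
C(14, 9) = 14! / (9! * 5!)
= 2002

2002


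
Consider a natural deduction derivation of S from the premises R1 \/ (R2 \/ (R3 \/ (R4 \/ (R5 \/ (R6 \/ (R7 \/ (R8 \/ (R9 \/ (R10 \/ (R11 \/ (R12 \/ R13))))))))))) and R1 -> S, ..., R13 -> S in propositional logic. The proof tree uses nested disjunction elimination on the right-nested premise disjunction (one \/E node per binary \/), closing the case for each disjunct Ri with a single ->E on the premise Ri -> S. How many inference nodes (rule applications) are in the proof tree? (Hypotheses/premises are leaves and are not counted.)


The premise R1 \/ (R2 \/ (R3 \/ (R4 \/ (R5 \/ (R6 \/ (R7 \/ (R8 \/ (R9 \/ (R10 \/ (R11 \/ (R12 \/ R13))))))))))) contains 13 disjuncts, hence 12 binary \/ connectives.
- Each binary \/ is eliminated once: 12 \/E nodes.
- Each of the 13 cases Ri derives S by one ->E with Ri -> S: 13 ->E nodes.
Total = 12 + 13 = 25

25


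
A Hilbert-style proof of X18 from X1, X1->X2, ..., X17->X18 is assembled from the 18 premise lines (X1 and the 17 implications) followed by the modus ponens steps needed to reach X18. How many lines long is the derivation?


We have 18 premise lines: X1 and 17 implications.
Each implication is detached once by MP, giving 17 MP lines.
18 premise lines + 17 MP lines = 35 total lines.

35


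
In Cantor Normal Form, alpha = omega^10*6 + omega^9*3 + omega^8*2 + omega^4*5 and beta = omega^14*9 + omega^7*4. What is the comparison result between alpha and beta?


Compare term by term from highest exponent:
alpha = omega^10*6 + omega^9*3 + omega^8*2 + omega^4*5
beta = omega^14*9 + omega^7*4
Term 1: alpha has omega^10*6, beta has omega^14*9
Term 2: alpha has omega^9*3, beta has omega^7*4
Term 3: alpha has omega^8*2, beta has omega^0*0
Term 4: alpha has omega^4*5, beta has omega^0*0
Result: alpha < beta

alpha < beta


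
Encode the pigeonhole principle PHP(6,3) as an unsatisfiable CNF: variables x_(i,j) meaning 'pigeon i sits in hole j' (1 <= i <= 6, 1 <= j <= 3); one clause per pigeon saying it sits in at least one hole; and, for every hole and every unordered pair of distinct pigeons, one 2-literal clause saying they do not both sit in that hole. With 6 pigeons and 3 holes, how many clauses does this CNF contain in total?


PHP(6,3): 6 pigeons, 3 holes, 6*3 = 18 variables.
- pigeon clauses: one per pigeon -> 6 clauses
- hole clauses: 3 holes * C(6,2) = 3 * 15 -> 45 clauses
Total clauses = 6 + 45 = 51

51


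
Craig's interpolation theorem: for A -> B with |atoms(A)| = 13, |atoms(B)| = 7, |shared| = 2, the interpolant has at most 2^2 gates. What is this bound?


Shared atoms = 2
Craig interpolant size bound = 2^2
= 4

4


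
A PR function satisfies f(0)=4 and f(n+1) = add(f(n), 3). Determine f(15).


f(0) = 4
f(1) = add(f(0), 3) = add(4, 3) = 7
f(2) = add(f(1), 3) = add(7, 3) = 10
f(3) = add(f(2), 3) = add(10, 3) = 13
f(4) = add(f(3), 3) = add(13, 3) = 16
f(5) = add(f(4), 3) = add(16, 3) = 19
f(6) = add(f(5), 3) = add(19, 3) = 22
f(7) = add(f(6), 3) = add(22, 3) = 25
f(8) = add(f(7), 3) = add(25, 3) = 28
f(9) = add(f(8), 3) = add(28, 3) = 31
f(10) = add(f(9), 3) = add(31, 3) = 34
f(11) = add(f(10), 3) = add(34, 3) = 37
f(12) = add(f(11), 3) = add(37, 3) = 40
f(13) = add(f(12), 3) = add(40, 3) = 43
f(14) = add(f(13), 3) = add(43, 3) = 46
f(15) = add(f(14), 3) = add(46, 3) = 49


49


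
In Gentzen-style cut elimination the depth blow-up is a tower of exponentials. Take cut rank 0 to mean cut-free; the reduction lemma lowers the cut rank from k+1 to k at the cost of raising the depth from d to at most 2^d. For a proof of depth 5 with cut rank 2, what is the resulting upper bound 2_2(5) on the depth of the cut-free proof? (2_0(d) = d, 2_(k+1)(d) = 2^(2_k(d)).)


Each rank reduction sends depth d to at most 2^d; cut rank r needs r reductions.
2_0(5) = 5
2_1(5) = 2^5 = 32
2_2(5) = 2^32 = 4294967296
Cut-free depth bound = 4294967296

4294967296


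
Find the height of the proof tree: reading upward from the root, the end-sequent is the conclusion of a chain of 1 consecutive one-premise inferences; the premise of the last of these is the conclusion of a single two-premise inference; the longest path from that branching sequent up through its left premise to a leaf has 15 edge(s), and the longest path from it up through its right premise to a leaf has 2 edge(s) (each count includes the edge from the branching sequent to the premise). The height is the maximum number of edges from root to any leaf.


Longest path through the left premise: 15 edges (measured from the branching sequent)
Longest path through the right premise: 2 edges
Height of the subtree rooted at the branching sequent: max(15, 2) = 15
The branching sequent sits 1 edges above the root (the chain of one-premise inferences), so height = 15 + 1 = 16

16


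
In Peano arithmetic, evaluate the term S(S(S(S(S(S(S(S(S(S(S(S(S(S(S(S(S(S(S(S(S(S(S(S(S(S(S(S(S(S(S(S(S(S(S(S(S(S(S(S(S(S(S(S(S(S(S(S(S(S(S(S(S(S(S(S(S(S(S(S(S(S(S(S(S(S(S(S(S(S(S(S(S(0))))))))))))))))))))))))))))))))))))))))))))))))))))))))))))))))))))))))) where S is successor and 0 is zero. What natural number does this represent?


Counting successors applied to 0:
73 applications of S to 0 = 73

73


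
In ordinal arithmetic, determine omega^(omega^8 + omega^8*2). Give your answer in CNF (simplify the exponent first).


omega^(omega^8 + omega^8*2):
Both terms of the exponent have the same exponent 8, so they merge: omega^8 + omega^8*2 = omega^8*(1+2) = omega^8*3.
omega raised to a CNF ordinal is a single CNF term: Result = omega^(omega^8*3)

omega^(omega^8*3)
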